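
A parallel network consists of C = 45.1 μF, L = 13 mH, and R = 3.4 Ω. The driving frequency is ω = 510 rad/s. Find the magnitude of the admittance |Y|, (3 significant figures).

X_L = ωL = 6.63 Ω
X_C = 1/(ωC) = 43.5 Ω
Parallel: admittances add. Y = 1/R + 1/(jωL) + jωC
Y = (0.294 − j0.128) S
|Y| = 0.321 S → |Z| = 1/|Y| = 3.12 Ω, ∠Z = −∠Y = 23.5°

321 mS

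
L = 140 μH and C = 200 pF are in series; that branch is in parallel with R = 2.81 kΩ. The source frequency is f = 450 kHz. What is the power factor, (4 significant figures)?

0.4389

ω = 2πf = 2.827e+06 rad/s
X_L = ωL = 395.8 Ω
X_C = 1/(ωC) = 1768 Ω
Branch 1: Z₁ = R = 2810 Ω
Branch 2 (series LC): Z₂ = j(X_L − X_C) = −j1373 Ω
Parallel: Z = Z₁Z₂/(Z₁+Z₂), |Z| = 1233 Ω, ∠Z = -63.97°
cos φ = cos(-63.97°) = 0.4389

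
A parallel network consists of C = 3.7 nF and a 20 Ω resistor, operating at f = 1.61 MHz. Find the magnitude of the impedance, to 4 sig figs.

16.01 Ω

ω = 2πf = 1.012e+07 rad/s
X_C = 1/(ωC) = 26.72 Ω
Parallel: admittances add. Y = 1/R + jωC
Y = (0.05000 + j0.03743) S
|Y| = 0.06246 S → |Z| = 1/|Y| = 16.01 Ω, ∠Z = −∠Y = -36.82°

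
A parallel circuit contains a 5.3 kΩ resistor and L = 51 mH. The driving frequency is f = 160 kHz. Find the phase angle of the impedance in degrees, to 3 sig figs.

ω = 2πf = 1.005e+06 rad/s
X_L = ωL = 51300 Ω
Parallel: admittances add. Y = 1/R + 1/(jωL)
Y = (0.000189 − j1.95e-05) S
|Y| = 0.000190 S → |Z| = 1/|Y| = 5270 Ω, ∠Z = −∠Y = 5.90°

5.90°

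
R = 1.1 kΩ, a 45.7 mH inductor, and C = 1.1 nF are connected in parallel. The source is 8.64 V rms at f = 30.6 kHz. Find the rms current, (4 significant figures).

ω = 2πf = 192300 rad/s
X_L = ωL = 8787 Ω
X_C = 1/(ωC) = 4728 Ω
Parallel: admittances add. Y = 1/R + 1/(jωL) + jωC
Y = (0.0009091 + j9.768e-05) S
|Y| = 0.0009143 S → |Z| = 1/|Y| = 1094 Ω, ∠Z = −∠Y = -6.133°
I = V/|Z| = 8.64/1094 = 7.900 mA

7.900 mA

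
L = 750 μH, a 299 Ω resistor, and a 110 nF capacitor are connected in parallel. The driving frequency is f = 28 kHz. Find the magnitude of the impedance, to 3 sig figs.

81.7 Ω

ω = 2πf = 175900 rad/s
X_L = ωL = 132 Ω
X_C = 1/(ωC) = 51.7 Ω
Parallel: admittances add. Y = 1/R + 1/(jωL) + jωC
Y = (0.00334 + j0.0118) S
|Y| = 0.0122 S → |Z| = 1/|Y| = 81.7 Ω, ∠Z = −∠Y = -74.1°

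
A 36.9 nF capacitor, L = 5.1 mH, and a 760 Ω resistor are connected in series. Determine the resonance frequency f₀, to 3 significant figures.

ω₀ = 1/√(LC) = 1/√(0.0051 × 3.69e-08) = 72900 rad/s
f₀ = ω₀/(2π) = 11.6 kHz

11.6 kHz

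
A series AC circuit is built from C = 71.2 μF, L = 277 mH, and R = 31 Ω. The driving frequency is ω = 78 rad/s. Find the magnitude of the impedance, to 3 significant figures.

X_L = ωL = 21.6 Ω
X_C = 1/(ωC) = 180 Ω
Net reactance X = X_L − X_C = -158 Ω
Z = 31.0 − j158 Ω
|Z| = √(31.0² + 158²) = 161 Ω

161 Ω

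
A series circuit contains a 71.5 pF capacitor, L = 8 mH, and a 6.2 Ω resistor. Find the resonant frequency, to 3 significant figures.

ω₀ = 1/√(LC) = 1/√(0.008 × 7.15e-11) = 1.322e+06 rad/s
f₀ = ω₀/(2π) = 210 kHz

210 kHz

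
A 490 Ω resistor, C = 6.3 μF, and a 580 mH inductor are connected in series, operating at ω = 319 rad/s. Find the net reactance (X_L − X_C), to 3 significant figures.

X_L = ωL = 185 Ω
X_C = 1/(ωC) = 498 Ω
X = 185 − 498 = -313 Ω

-313 Ω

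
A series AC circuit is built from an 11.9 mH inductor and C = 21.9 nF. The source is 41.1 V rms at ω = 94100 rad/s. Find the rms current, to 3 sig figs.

64.8 mA

X_L = ωL = 1120 Ω
X_C = 1/(ωC) = 485 Ω
Net reactance X = X_L − X_C = 635 Ω
Z = j635 Ω
|Z| = √(0² + 635²) = 635 Ω
I = V/|Z| = 41.1/635 = 64.8 mA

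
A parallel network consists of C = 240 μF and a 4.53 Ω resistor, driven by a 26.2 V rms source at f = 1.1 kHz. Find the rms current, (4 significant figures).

ω = 2πf = 6912 rad/s
X_C = 1/(ωC) = 0.6029 Ω
Parallel: admittances add. Y = 1/R + jωC
Y = (0.2208 + j1.659) S
|Y| = 1.673 S → |Z| = 1/|Y| = 0.5976 Ω, ∠Z = −∠Y = -82.42°
I = V/|Z| = 26.2/0.5976 = 43.84 A

43.84 A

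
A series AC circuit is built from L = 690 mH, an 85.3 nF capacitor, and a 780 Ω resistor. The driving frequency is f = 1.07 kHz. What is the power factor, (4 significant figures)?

0.2601

ω = 2πf = 6723 rad/s
X_L = ωL = 4639 Ω
X_C = 1/(ωC) = 1744 Ω
Net reactance X = X_L − X_C = 2895 Ω
Z = 780.0 + j2895 Ω
|Z| = √(780.0² + 2895²) = 2998 Ω
∠Z = arctan(2895/780.0) = 74.92°
cos φ = cos(74.92°) = 0.2601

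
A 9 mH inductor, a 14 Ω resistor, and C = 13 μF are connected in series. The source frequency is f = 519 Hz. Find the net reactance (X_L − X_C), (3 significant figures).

ω = 2πf = 3261 rad/s
X_L = ωL = 29.3 Ω
X_C = 1/(ωC) = 23.6 Ω
X = 29.3 − 23.6 = 5.76 Ω

5.76 Ω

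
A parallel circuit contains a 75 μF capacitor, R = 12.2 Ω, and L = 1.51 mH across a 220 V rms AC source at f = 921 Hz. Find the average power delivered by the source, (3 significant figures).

3.97 kW

ω = 2πf = 5787 rad/s
X_L = ωL = 8.74 Ω
X_C = 1/(ωC) = 2.30 Ω
Parallel: admittances add. Y = 1/R + 1/(jωL) + jωC
Y = (0.0820 + j0.320) S
|Y| = 0.330 S → |Z| = 1/|Y| = 3.03 Ω, ∠Z = −∠Y = -75.6°
I = V/|Z| = 72.6 A
P = VI cos φ = 220 × 72.6 × cos(-75.6°) = 3.97 kW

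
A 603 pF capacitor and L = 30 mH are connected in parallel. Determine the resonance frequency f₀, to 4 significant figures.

37.42 kHz

ω₀ = 1/√(LC) = 1/√(0.03 × 6.03e-10) = 235100 rad/s
f₀ = ω₀/(2π) = 37.42 kHz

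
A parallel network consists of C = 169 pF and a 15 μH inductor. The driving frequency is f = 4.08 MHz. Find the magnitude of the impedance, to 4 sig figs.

577.4 Ω

ω = 2πf = 2.564e+07 rad/s
X_L = ωL = 384.5 Ω
X_C = 1/(ωC) = 230.8 Ω
Parallel: admittances add. Y = 1/(jωL) + jωC
Y = (0 + j0.001732) S
|Y| = 0.001732 S → |Z| = 1/|Y| = 577.4 Ω, ∠Z = −∠Y = -90.00°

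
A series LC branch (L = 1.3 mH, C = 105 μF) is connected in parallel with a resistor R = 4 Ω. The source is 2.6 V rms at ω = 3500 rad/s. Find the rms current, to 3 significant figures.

1.56 A

X_L = ωL = 4.55 Ω
X_C = 1/(ωC) = 2.72 Ω
Branch 1: Z₁ = R = 4.00 Ω
Branch 2 (series LC): Z₂ = j(X_L − X_C) = j1.83 Ω
Parallel: Z = Z₁Z₂/(Z₁+Z₂), |Z| = 1.66 Ω, ∠Z = 65.4°
I = V/|Z| = 2.6/1.66 = 1.56 A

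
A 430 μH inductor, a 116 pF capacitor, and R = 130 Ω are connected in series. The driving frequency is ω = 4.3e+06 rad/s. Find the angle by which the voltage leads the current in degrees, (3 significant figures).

-50.2°

X_L = ωL = 1850 Ω
X_C = 1/(ωC) = 2000 Ω
Net reactance X = X_L − X_C = -156 Ω
Z = 130 − j156 Ω
|Z| = √(130² + 156²) = 203 Ω
∠Z = arctan(-156/130) = -50.2°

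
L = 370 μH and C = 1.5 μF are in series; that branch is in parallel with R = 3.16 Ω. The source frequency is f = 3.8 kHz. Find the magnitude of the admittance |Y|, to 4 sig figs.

ω = 2πf = 23880 rad/s
X_L = ωL = 8.834 Ω
X_C = 1/(ωC) = 27.92 Ω
Branch 1: Z₁ = R = 3.160 Ω
Branch 2 (series LC): Z₂ = j(X_L − X_C) = −j19.09 Ω
Parallel: Z = Z₁Z₂/(Z₁+Z₂), |Z| = 3.118 Ω, ∠Z = -9.400°
|Y| = 1/|Z| = 320.8 mS

320.8 mS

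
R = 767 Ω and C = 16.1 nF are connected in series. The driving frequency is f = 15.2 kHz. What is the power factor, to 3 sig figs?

ω = 2πf = 95500 rad/s
X_C = 1/(ωC) = 650 Ω
Z = 767 − j650 Ω
|Z| = √(767² + 650²) = 1010 Ω
∠Z = arctan(-650/767) = -40.3°
cos φ = cos(-40.3°) = 0.763

0.763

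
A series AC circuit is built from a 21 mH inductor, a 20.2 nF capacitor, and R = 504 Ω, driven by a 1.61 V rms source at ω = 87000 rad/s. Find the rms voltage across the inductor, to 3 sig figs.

X_L = ωL = 1830 Ω
X_C = 1/(ωC) = 569 Ω
Net reactance X = X_L − X_C = 1260 Ω
Z = 504 + j1260 Ω
|Z| = √(504² + 1260²) = 1360 Ω
I = V/|Z| = 1.19 mA
V_L = I·|Z_L| = 0.00119 × 1830 = 2.17 V

2.17 V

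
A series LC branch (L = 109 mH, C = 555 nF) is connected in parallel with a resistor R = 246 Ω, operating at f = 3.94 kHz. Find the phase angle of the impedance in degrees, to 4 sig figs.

5.353°

ω = 2πf = 24760 rad/s
X_L = ωL = 2698 Ω
X_C = 1/(ωC) = 72.78 Ω
Branch 1: Z₁ = R = 246.0 Ω
Branch 2 (series LC): Z₂ = j(X_L − X_C) = j2626 Ω
Parallel: Z = Z₁Z₂/(Z₁+Z₂), |Z| = 244.9 Ω, ∠Z = 5.353°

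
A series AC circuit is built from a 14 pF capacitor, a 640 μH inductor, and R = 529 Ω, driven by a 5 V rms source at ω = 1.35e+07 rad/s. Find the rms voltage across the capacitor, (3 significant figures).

X_L = ωL = 8640 Ω
X_C = 1/(ωC) = 5290 Ω
Net reactance X = X_L − X_C = 3350 Ω
Z = 529 + j3350 Ω
|Z| = √(529² + 3350²) = 3390 Ω
I = V/|Z| = 1.47 mA
V_C = I·|Z_C| = 0.00147 × 5290 = 7.80 V

7.80 V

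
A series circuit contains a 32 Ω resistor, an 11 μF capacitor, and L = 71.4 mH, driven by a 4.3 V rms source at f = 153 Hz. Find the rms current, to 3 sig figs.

ω = 2πf = 961.3 rad/s
X_L = ωL = 68.6 Ω
X_C = 1/(ωC) = 94.6 Ω
Net reactance X = X_L − X_C = -25.9 Ω
Z = 32.0 − j25.9 Ω
|Z| = √(32.0² + 25.9²) = 41.2 Ω
I = V/|Z| = 4.3/41.2 = 104 mA

104 mA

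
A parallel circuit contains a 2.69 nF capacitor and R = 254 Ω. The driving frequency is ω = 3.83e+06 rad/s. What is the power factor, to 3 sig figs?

X_C = 1/(ωC) = 97.1 Ω
Parallel: admittances add. Y = 1/R + jωC
Y = (0.00394 + j0.0103) S
|Y| = 0.0110 S → |Z| = 1/|Y| = 90.7 Ω, ∠Z = −∠Y = -69.1°
cos φ = cos(-69.1°) = 0.357

0.357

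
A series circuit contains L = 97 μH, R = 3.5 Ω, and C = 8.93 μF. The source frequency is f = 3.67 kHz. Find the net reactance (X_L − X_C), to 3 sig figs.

ω = 2πf = 23060 rad/s
X_L = ωL = 2.24 Ω
X_C = 1/(ωC) = 4.86 Ω
X = 2.24 − 4.86 = -2.62 Ω

-2.62 Ω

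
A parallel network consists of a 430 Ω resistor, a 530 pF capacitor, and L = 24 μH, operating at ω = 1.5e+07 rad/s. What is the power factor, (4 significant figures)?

X_L = ωL = 360.0 Ω
X_C = 1/(ωC) = 125.8 Ω
Parallel: admittances add. Y = 1/R + 1/(jωL) + jωC
Y = (0.002326 + j0.005172) S
|Y| = 0.005671 S → |Z| = 1/|Y| = 176.3 Ω, ∠Z = −∠Y = -65.79°
cos φ = cos(-65.79°) = 0.4101

0.4101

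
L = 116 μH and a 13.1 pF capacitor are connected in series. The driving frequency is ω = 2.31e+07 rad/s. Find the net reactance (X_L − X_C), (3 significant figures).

X_L = ωL = 2680 Ω
X_C = 1/(ωC) = 3300 Ω
X = 2680 − 3300 = -625 Ω

-625 Ω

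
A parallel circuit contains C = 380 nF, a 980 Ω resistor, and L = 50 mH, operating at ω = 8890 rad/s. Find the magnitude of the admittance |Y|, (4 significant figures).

X_L = ωL = 444.5 Ω
X_C = 1/(ωC) = 296.0 Ω
Parallel: admittances add. Y = 1/R + 1/(jωL) + jωC
Y = (0.001020 + j0.001128) S
|Y| = 0.001521 S → |Z| = 1/|Y| = 657.3 Ω, ∠Z = −∠Y = -47.88°

1.521 mS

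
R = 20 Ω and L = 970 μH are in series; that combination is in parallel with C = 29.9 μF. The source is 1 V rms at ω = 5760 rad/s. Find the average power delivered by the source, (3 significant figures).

46.4 mW

X_L = ωL = 5.59 Ω
X_C = 1/(ωC) = 5.81 Ω
Branch 1 (R+jX_L): Z₁ = 20.0 + j5.59 Ω, |Z₁| = 20.8 Ω
Branch 2 (−jX_C): Z₂ = −j5.81 Ω
Parallel: Z = Z₁Z₂/(Z₁+Z₂), |Z| = 6.03 Ω, ∠Z = -73.8°
I = V/|Z| = 166 mA
P = VI cos φ = 1 × 0.166 × cos(-73.8°) = 46.4 mW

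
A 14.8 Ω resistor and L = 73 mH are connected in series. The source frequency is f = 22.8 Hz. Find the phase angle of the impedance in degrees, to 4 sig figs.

35.25°

ω = 2πf = 143.3 rad/s
X_L = ωL = 10.46 Ω
Z = 14.80 + j10.46 Ω
|Z| = √(14.80² + 10.46²) = 18.12 Ω
∠Z = arctan(10.46/14.80) = 35.25°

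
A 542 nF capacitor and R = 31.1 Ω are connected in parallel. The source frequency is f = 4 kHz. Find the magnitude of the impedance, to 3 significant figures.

28.6 Ω

ω = 2πf = 25130 rad/s
X_C = 1/(ωC) = 73.4 Ω
Parallel: admittances add. Y = 1/R + jωC
Y = (0.0322 + j0.0136) S
|Y| = 0.0349 S → |Z| = 1/|Y| = 28.6 Ω, ∠Z = −∠Y = -23.0°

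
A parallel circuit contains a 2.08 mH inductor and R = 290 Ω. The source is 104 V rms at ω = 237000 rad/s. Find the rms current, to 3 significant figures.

X_L = ωL = 493 Ω
Parallel: admittances add. Y = 1/R + 1/(jωL)
Y = (0.00345 − j0.00203) S
|Y| = 0.00400 S → |Z| = 1/|Y| = 250 Ω, ∠Z = −∠Y = 30.5°
I = V/|Z| = 104/250 = 416 mA

416 mA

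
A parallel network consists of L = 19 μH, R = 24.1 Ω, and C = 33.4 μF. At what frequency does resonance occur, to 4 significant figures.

6.318 kHz

ω₀ = 1/√(LC) = 1/√(1.9e-05 × 3.34e-05) = 39700 rad/s
f₀ = ω₀/(2π) = 6.318 kHz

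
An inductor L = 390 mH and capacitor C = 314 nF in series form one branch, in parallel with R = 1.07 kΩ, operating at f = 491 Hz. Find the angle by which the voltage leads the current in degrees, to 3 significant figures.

80.9°

ω = 2πf = 3085 rad/s
X_L = ωL = 1200 Ω
X_C = 1/(ωC) = 1030 Ω
Branch 1: Z₁ = R = 1070 Ω
Branch 2 (series LC): Z₂ = j(X_L − X_C) = j171 Ω
Parallel: Z = Z₁Z₂/(Z₁+Z₂), |Z| = 169 Ω, ∠Z = 80.9°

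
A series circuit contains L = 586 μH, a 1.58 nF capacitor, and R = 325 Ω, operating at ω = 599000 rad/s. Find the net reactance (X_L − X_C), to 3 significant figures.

-706 Ω

X_L = ωL = 351 Ω
X_C = 1/(ωC) = 1060 Ω
X = 351 − 1060 = -706 Ω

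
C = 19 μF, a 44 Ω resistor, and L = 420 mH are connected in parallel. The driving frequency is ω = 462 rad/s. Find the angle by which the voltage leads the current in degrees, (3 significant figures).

-9.06°

X_L = ωL = 194 Ω
X_C = 1/(ωC) = 114 Ω
Parallel: admittances add. Y = 1/R + 1/(jωL) + jωC
Y = (0.0227 + j0.00362) S
|Y| = 0.0230 S → |Z| = 1/|Y| = 43.5 Ω, ∠Z = −∠Y = -9.06°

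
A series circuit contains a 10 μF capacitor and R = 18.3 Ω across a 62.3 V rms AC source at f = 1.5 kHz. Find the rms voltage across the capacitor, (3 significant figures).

ω = 2πf = 9425 rad/s
X_C = 1/(ωC) = 10.6 Ω
Z = 18.3 − j10.6 Ω
|Z| = √(18.3² + 10.6²) = 21.2 Ω
I = V/|Z| = 2.95 A
V_C = I·|Z_C| = 2.95 × 10.6 = 31.2 V

31.2 V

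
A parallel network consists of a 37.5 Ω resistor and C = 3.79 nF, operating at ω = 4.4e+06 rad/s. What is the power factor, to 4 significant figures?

X_C = 1/(ωC) = 59.97 Ω
Parallel: admittances add. Y = 1/R + jωC
Y = (0.02667 + j0.01668) S
|Y| = 0.03145 S → |Z| = 1/|Y| = 31.79 Ω, ∠Z = −∠Y = -32.02°
cos φ = cos(-32.02°) = 0.8479

0.8479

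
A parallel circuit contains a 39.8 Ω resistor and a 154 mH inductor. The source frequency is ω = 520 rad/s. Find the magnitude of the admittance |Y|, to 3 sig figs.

X_L = ωL = 80.1 Ω
Parallel: admittances add. Y = 1/R + 1/(jωL)
Y = (0.0251 − j0.0125) S
|Y| = 0.0281 S → |Z| = 1/|Y| = 35.6 Ω, ∠Z = −∠Y = 26.4°

28.1 mS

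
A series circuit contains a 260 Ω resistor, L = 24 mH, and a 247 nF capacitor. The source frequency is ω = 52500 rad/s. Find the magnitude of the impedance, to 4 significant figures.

1211 Ω

X_L = ωL = 1260 Ω
X_C = 1/(ωC) = 77.12 Ω
Net reactance X = X_L − X_C = 1183 Ω
Z = 260.0 + j1183 Ω
|Z| = √(260.0² + 1183²) = 1211 Ω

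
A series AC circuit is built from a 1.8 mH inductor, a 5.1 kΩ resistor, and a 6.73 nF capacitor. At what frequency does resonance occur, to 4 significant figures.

ω₀ = 1/√(LC) = 1/√(0.0018 × 6.73e-09) = 287300 rad/s
f₀ = ω₀/(2π) = 45.73 kHz

45.73 kHz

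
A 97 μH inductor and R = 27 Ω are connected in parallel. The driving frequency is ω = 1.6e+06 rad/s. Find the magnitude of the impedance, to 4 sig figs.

26.60 Ω

X_L = ωL = 155.2 Ω
Parallel: admittances add. Y = 1/R + 1/(jωL)
Y = (0.03704 − j0.006443) S
|Y| = 0.03759 S → |Z| = 1/|Y| = 26.60 Ω, ∠Z = −∠Y = 9.869°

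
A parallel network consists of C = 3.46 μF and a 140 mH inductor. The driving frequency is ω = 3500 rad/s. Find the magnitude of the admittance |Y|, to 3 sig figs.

X_L = ωL = 490 Ω
X_C = 1/(ωC) = 82.6 Ω
Parallel: admittances add. Y = 1/(jωL) + jωC
Y = (0 + j0.0101) S
|Y| = 0.0101 S → |Z| = 1/|Y| = 99.3 Ω, ∠Z = −∠Y = -90.0°

10.1 mS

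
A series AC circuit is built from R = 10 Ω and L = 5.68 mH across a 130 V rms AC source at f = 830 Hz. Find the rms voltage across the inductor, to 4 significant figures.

123.2 V

ω = 2πf = 5215 rad/s
X_L = ωL = 29.62 Ω
Z = 10.00 + j29.62 Ω
|Z| = √(10.00² + 29.62²) = 31.26 Ω
I = V/|Z| = 4.158 A
V_L = I·|Z_L| = 4.158 × 29.62 = 123.2 V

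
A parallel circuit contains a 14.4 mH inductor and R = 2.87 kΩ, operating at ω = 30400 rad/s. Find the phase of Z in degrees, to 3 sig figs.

81.3°

X_L = ωL = 438 Ω
Parallel: admittances add. Y = 1/R + 1/(jωL)
Y = (0.000348 − j0.00228) S
|Y| = 0.00231 S → |Z| = 1/|Y| = 433 Ω, ∠Z = −∠Y = 81.3°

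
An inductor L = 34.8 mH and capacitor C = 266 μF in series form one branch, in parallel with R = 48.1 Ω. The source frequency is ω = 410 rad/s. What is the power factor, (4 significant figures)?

0.1054

X_L = ωL = 14.27 Ω
X_C = 1/(ωC) = 9.169 Ω
Branch 1: Z₁ = R = 48.10 Ω
Branch 2 (series LC): Z₂ = j(X_L − X_C) = j5.099 Ω
Parallel: Z = Z₁Z₂/(Z₁+Z₂), |Z| = 5.070 Ω, ∠Z = 83.95°
cos φ = cos(83.95°) = 0.1054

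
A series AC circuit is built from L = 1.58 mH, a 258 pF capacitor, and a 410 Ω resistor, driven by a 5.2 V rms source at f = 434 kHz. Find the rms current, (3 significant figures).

1.78 mA

ω = 2πf = 2.727e+06 rad/s
X_L = ωL = 4310 Ω
X_C = 1/(ωC) = 1420 Ω
Net reactance X = X_L − X_C = 2890 Ω
Z = 410 + j2890 Ω
|Z| = √(410² + 2890²) = 2920 Ω
I = V/|Z| = 5.2/2920 = 1.78 mA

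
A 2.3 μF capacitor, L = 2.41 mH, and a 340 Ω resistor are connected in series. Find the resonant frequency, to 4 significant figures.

ω₀ = 1/√(LC) = 1/√(0.00241 × 2.3e-06) = 13430 rad/s
f₀ = ω₀/(2π) = 2.138 kHz

2.138 kHz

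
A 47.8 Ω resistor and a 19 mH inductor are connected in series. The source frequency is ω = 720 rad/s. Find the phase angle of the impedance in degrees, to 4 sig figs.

15.97°

X_L = ωL = 13.68 Ω
Z = 47.80 + j13.68 Ω
|Z| = √(47.80² + 13.68²) = 49.72 Ω
∠Z = arctan(13.68/47.80) = 15.97°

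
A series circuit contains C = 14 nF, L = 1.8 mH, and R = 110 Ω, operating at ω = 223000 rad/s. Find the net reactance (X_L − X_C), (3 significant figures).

X_L = ωL = 401 Ω
X_C = 1/(ωC) = 320 Ω
X = 401 − 320 = 81.1 Ω

81.1 Ω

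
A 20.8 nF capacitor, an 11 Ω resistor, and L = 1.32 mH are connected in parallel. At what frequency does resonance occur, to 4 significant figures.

ω₀ = 1/√(LC) = 1/√(0.00132 × 2.08e-08) = 190800 rad/s
f₀ = ω₀/(2π) = 30.37 kHz

30.37 kHz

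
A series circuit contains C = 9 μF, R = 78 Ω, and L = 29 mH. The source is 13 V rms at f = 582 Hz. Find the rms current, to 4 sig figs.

ω = 2πf = 3657 rad/s
X_L = ωL = 106.0 Ω
X_C = 1/(ωC) = 30.38 Ω
Net reactance X = X_L − X_C = 75.66 Ω
Z = 78.00 + j75.66 Ω
|Z| = √(78.00² + 75.66²) = 108.7 Ω
I = V/|Z| = 13/108.7 = 119.6 mA

119.6 mA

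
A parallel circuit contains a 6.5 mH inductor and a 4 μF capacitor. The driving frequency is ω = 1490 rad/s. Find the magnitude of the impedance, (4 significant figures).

10.28 Ω

X_L = ωL = 9.685 Ω
X_C = 1/(ωC) = 167.8 Ω
Parallel: admittances add. Y = 1/(jωL) + jωC
Y = (0 − j0.09729) S
|Y| = 0.09729 S → |Z| = 1/|Y| = 10.28 Ω, ∠Z = −∠Y = 90.00°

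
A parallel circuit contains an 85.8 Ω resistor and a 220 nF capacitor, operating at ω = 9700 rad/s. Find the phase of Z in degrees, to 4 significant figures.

-10.38°

X_C = 1/(ωC) = 468.6 Ω
Parallel: admittances add. Y = 1/R + jωC
Y = (0.01166 + j0.002134) S
|Y| = 0.01185 S → |Z| = 1/|Y| = 84.40 Ω, ∠Z = −∠Y = -10.38°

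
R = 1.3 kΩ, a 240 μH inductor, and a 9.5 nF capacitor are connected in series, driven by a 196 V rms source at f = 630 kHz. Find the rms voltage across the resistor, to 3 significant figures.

ω = 2πf = 3.958e+06 rad/s
X_L = ωL = 950 Ω
X_C = 1/(ωC) = 26.6 Ω
Net reactance X = X_L − X_C = 923 Ω
Z = 1300 + j923 Ω
|Z| = √(1300² + 923²) = 1590 Ω
I = V/|Z| = 123 mA
V_R = I·|Z_R| = 0.123 × 1300 = 160 V

160 V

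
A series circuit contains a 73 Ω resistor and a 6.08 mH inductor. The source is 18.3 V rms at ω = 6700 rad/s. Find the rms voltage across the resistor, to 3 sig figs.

16.0 V

X_L = ωL = 40.7 Ω
Z = 73.0 + j40.7 Ω
|Z| = √(73.0² + 40.7²) = 83.6 Ω
I = V/|Z| = 219 mA
V_R = I·|Z_R| = 0.219 × 73.0 = 16.0 V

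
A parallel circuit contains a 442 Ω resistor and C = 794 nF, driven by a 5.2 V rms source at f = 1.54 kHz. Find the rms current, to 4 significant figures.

ω = 2πf = 9676 rad/s
X_C = 1/(ωC) = 130.2 Ω
Parallel: admittances add. Y = 1/R + jωC
Y = (0.002262 + j0.007683) S
|Y| = 0.008009 S → |Z| = 1/|Y| = 124.9 Ω, ∠Z = −∠Y = -73.59°
I = V/|Z| = 5.2/124.9 = 41.65 mA

41.65 mA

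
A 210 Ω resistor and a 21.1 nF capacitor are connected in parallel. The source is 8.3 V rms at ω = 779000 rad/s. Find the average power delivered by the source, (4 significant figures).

328.0 mW

X_C = 1/(ωC) = 60.84 Ω
Parallel: admittances add. Y = 1/R + jωC
Y = (0.004762 + j0.01644) S
|Y| = 0.01711 S → |Z| = 1/|Y| = 58.44 Ω, ∠Z = −∠Y = -73.84°
I = V/|Z| = 142.0 mA
P = VI cos φ = 8.3 × 0.1420 × cos(-73.84°) = 328.0 mW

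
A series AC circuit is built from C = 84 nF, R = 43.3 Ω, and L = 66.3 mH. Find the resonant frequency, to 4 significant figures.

2.133 kHz

ω₀ = 1/√(LC) = 1/√(0.0663 × 8.4e-08) = 13400 rad/s
f₀ = ω₀/(2π) = 2.133 kHz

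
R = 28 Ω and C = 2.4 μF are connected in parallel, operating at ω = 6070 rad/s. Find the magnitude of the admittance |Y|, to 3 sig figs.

38.6 mS

X_C = 1/(ωC) = 68.6 Ω
Parallel: admittances add. Y = 1/R + jωC
Y = (0.0357 + j0.0146) S
|Y| = 0.0386 S → |Z| = 1/|Y| = 25.9 Ω, ∠Z = −∠Y = -22.2°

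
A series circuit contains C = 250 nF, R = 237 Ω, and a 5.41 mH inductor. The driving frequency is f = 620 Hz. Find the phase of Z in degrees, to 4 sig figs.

ω = 2πf = 3896 rad/s
X_L = ωL = 21.08 Ω
X_C = 1/(ωC) = 1027 Ω
Net reactance X = X_L − X_C = -1006 Ω
Z = 237.0 − j1006 Ω
|Z| = √(237.0² + 1006²) = 1033 Ω
∠Z = arctan(-1006/237.0) = -76.74°

-76.74°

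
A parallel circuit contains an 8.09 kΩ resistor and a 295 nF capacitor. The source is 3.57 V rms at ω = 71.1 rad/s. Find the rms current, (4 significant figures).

447.6 μA

X_C = 1/(ωC) = 47680 Ω
Parallel: admittances add. Y = 1/R + jωC
Y = (0.0001236 + j2.097e-05) S
|Y| = 0.0001254 S → |Z| = 1/|Y| = 7976 Ω, ∠Z = −∠Y = -9.630°
I = V/|Z| = 3.57/7976 = 447.6 μA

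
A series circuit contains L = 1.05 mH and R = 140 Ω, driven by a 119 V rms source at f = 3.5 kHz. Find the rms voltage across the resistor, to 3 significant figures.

117 V

ω = 2πf = 21990 rad/s
X_L = ωL = 23.1 Ω
Z = 140 + j23.1 Ω
|Z| = √(140² + 23.1²) = 142 Ω
I = V/|Z| = 839 mA
V_R = I·|Z_R| = 0.839 × 140 = 117 V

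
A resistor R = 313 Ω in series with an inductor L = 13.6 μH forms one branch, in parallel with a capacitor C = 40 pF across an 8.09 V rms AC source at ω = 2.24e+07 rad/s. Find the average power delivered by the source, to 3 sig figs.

X_L = ωL = 305 Ω
X_C = 1/(ωC) = 1120 Ω
Branch 1 (R+jX_L): Z₁ = 313 + j305 Ω, |Z₁| = 437 Ω
Branch 2 (−jX_C): Z₂ = −j1120 Ω
Parallel: Z = Z₁Z₂/(Z₁+Z₂), |Z| = 561 Ω, ∠Z = 23.1°
I = V/|Z| = 14.4 mA
P = VI cos φ = 8.09 × 0.0144 × cos(23.1°) = 107 mW

107 mW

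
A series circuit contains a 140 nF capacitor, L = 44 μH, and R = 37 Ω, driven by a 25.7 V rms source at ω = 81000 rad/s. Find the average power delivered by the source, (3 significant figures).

2.87 W

X_L = ωL = 3.56 Ω
X_C = 1/(ωC) = 88.2 Ω
Net reactance X = X_L − X_C = -84.6 Ω
Z = 37.0 − j84.6 Ω
|Z| = √(37.0² + 84.6²) = 92.4 Ω
∠Z = arctan(-84.6/37.0) = -66.4°
I = V/|Z| = 278 mA
P = VI cos φ = 25.7 × 0.278 × cos(-66.4°) = 2.87 W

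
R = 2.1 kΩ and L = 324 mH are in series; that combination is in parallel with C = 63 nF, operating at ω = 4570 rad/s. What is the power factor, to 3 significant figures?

0.981

X_L = ωL = 1480 Ω
X_C = 1/(ωC) = 3470 Ω
Branch 1 (R+jX_L): Z₁ = 2100 + j1480 Ω, |Z₁| = 2570 Ω
Branch 2 (−jX_C): Z₂ = −j3470 Ω
Parallel: Z = Z₁Z₂/(Z₁+Z₂), |Z| = 3080 Ω, ∠Z = -11.3°
cos φ = cos(-11.3°) = 0.981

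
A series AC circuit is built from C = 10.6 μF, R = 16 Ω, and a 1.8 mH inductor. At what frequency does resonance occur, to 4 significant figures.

1.152 kHz

ω₀ = 1/√(LC) = 1/√(0.0018 × 1.06e-05) = 7240 rad/s
f₀ = ω₀/(2π) = 1.152 kHz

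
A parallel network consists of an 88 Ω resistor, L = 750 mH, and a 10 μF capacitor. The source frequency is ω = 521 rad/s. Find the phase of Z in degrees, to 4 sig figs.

-13.13°

X_L = ωL = 390.8 Ω
X_C = 1/(ωC) = 191.9 Ω
Parallel: admittances add. Y = 1/R + 1/(jωL) + jωC
Y = (0.01136 + j0.002651) S
|Y| = 0.01167 S → |Z| = 1/|Y| = 85.70 Ω, ∠Z = −∠Y = -13.13°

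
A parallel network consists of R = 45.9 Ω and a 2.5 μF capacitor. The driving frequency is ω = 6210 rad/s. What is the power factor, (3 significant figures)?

0.814

X_C = 1/(ωC) = 64.4 Ω
Parallel: admittances add. Y = 1/R + jωC
Y = (0.0218 + j0.0155) S
|Y| = 0.0268 S → |Z| = 1/|Y| = 37.4 Ω, ∠Z = −∠Y = -35.5°
cos φ = cos(-35.5°) = 0.814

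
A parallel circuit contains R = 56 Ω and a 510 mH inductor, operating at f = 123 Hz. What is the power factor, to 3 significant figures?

ω = 2πf = 772.8 rad/s
X_L = ωL = 394 Ω
Parallel: admittances add. Y = 1/R + 1/(jωL)
Y = (0.0179 − j0.00254) S
|Y| = 0.0180 S → |Z| = 1/|Y| = 55.4 Ω, ∠Z = −∠Y = 8.09°
cos φ = cos(8.09°) = 0.990

0.990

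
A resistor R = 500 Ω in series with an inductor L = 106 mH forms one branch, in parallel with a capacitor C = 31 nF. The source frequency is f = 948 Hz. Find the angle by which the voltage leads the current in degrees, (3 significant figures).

ω = 2πf = 5956 rad/s
X_L = ωL = 631 Ω
X_C = 1/(ωC) = 5420 Ω
Branch 1 (R+jX_L): Z₁ = 500 + j631 Ω, |Z₁| = 805 Ω
Branch 2 (−jX_C): Z₂ = −j5420 Ω
Parallel: Z = Z₁Z₂/(Z₁+Z₂), |Z| = 907 Ω, ∠Z = 45.7°

45.7°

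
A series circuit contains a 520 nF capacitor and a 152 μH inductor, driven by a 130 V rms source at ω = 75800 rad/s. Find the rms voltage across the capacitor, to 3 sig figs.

X_L = ωL = 11.5 Ω
X_C = 1/(ωC) = 25.4 Ω
Net reactance X = X_L − X_C = -13.8 Ω
Z = − j13.8 Ω
|Z| = √(0² + 13.8²) = 13.8 Ω
I = V/|Z| = 9.39 A
V_C = I·|Z_C| = 9.39 × 25.4 = 238 V

238 V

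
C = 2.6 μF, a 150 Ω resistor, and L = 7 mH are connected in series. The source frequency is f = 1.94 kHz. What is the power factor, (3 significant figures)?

ω = 2πf = 12190 rad/s
X_L = ωL = 85.3 Ω
X_C = 1/(ωC) = 31.6 Ω
Net reactance X = X_L − X_C = 53.8 Ω
Z = 150 + j53.8 Ω
|Z| = √(150² + 53.8²) = 159 Ω
∠Z = arctan(53.8/150) = 19.7°
cos φ = cos(19.7°) = 0.941

0.941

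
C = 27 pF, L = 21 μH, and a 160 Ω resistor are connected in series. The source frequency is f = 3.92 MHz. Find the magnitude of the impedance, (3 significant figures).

ω = 2πf = 2.463e+07 rad/s
X_L = ωL = 517 Ω
X_C = 1/(ωC) = 1500 Ω
Net reactance X = X_L − X_C = -986 Ω
Z = 160 − j986 Ω
|Z| = √(160² + 986²) = 999 Ω

999 Ω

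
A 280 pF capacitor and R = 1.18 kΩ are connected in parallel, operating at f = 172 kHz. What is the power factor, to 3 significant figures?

ω = 2πf = 1.081e+06 rad/s
X_C = 1/(ωC) = 3300 Ω
Parallel: admittances add. Y = 1/R + jωC
Y = (0.000847 + j0.000303) S
|Y| = 0.000900 S → |Z| = 1/|Y| = 1110 Ω, ∠Z = −∠Y = -19.6°
cos φ = cos(-19.6°) = 0.942

0.942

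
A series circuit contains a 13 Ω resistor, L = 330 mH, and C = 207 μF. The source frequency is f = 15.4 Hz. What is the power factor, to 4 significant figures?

0.5856

ω = 2πf = 96.76 rad/s
X_L = ωL = 31.93 Ω
X_C = 1/(ωC) = 49.93 Ω
Net reactance X = X_L − X_C = -18.00 Ω
Z = 13.00 − j18.00 Ω
|Z| = √(13.00² + 18.00²) = 22.20 Ω
∠Z = arctan(-18.00/13.00) = -54.15°
cos φ = cos(-54.15°) = 0.5856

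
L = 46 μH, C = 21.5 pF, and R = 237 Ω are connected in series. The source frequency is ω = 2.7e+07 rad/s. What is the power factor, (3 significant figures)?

0.442

X_L = ωL = 1240 Ω
X_C = 1/(ωC) = 1720 Ω
Net reactance X = X_L − X_C = -481 Ω
Z = 237 − j481 Ω
|Z| = √(237² + 481²) = 536 Ω
∠Z = arctan(-481/237) = -63.8°
cos φ = cos(-63.8°) = 0.442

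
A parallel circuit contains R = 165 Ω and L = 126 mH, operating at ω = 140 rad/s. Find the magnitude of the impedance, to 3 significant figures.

X_L = ωL = 17.6 Ω
Parallel: admittances add. Y = 1/R + 1/(jωL)
Y = (0.00606 − j0.0567) S
|Y| = 0.0570 S → |Z| = 1/|Y| = 17.5 Ω, ∠Z = −∠Y = 83.9°

17.5 Ω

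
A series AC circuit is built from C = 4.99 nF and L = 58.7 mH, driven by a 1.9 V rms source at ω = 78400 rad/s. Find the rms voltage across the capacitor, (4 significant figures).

2.374 V

X_L = ωL = 4602 Ω
X_C = 1/(ωC) = 2556 Ω
Net reactance X = X_L − X_C = 2046 Ω
Z = j2046 Ω
|Z| = √(0² + 2046²) = 2046 Ω
I = V/|Z| = 928.7 μA
V_C = I·|Z_C| = 0.0009287 × 2556 = 2.374 V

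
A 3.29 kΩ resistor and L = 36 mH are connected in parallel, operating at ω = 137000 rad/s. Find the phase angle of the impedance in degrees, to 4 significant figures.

X_L = ωL = 4932 Ω
Parallel: admittances add. Y = 1/R + 1/(jωL)
Y = (0.0003040 − j0.0002028) S
|Y| = 0.0003654 S → |Z| = 1/|Y| = 2737 Ω, ∠Z = −∠Y = 33.71°

33.71°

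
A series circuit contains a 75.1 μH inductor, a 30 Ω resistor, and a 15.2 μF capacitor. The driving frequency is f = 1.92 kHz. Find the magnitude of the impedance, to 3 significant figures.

ω = 2πf = 12060 rad/s
X_L = ωL = 0.906 Ω
X_C = 1/(ωC) = 5.45 Ω
Net reactance X = X_L − X_C = -4.55 Ω
Z = 30.0 − j4.55 Ω
|Z| = √(30.0² + 4.55²) = 30.3 Ω

30.3 Ω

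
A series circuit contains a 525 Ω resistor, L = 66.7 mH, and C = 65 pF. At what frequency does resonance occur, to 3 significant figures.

76.4 kHz

ω₀ = 1/√(LC) = 1/√(0.0667 × 6.5e-11) = 480300 rad/s
f₀ = ω₀/(2π) = 76.4 kHz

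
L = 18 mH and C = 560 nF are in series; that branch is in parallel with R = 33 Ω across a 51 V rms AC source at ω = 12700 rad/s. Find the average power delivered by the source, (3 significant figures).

78.8 W

X_L = ωL = 229 Ω
X_C = 1/(ωC) = 141 Ω
Branch 1: Z₁ = R = 33.0 Ω
Branch 2 (series LC): Z₂ = j(X_L − X_C) = j88.0 Ω
Parallel: Z = Z₁Z₂/(Z₁+Z₂), |Z| = 30.9 Ω, ∠Z = 20.6°
I = V/|Z| = 1.65 A
P = VI cos φ = 51 × 1.65 × cos(20.6°) = 78.8 W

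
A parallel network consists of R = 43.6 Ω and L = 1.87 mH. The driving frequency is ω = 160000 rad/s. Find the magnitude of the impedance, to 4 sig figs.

X_L = ωL = 299.2 Ω
Parallel: admittances add. Y = 1/R + 1/(jωL)
Y = (0.02294 − j0.003342) S
|Y| = 0.02318 S → |Z| = 1/|Y| = 43.14 Ω, ∠Z = −∠Y = 8.291°

43.14 Ω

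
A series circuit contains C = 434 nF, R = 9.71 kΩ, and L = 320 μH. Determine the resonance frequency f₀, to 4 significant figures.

ω₀ = 1/√(LC) = 1/√(0.00032 × 4.34e-07) = 84860 rad/s
f₀ = ω₀/(2π) = 13.51 kHz

13.51 kHz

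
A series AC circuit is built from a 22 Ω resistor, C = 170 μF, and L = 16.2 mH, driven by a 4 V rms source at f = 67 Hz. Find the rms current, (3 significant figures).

ω = 2πf = 421.0 rad/s
X_L = ωL = 6.82 Ω
X_C = 1/(ωC) = 14.0 Ω
Net reactance X = X_L − X_C = -7.15 Ω
Z = 22.0 − j7.15 Ω
|Z| = √(22.0² + 7.15²) = 23.1 Ω
I = V/|Z| = 4/23.1 = 173 mA

173 mA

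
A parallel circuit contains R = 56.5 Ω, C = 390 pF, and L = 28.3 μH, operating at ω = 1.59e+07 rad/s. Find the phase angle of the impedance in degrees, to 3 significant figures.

-12.7°

X_L = ωL = 450 Ω
X_C = 1/(ωC) = 161 Ω
Parallel: admittances add. Y = 1/R + 1/(jωL) + jωC
Y = (0.0177 + j0.00398) S
|Y| = 0.0181 S → |Z| = 1/|Y| = 55.1 Ω, ∠Z = −∠Y = -12.7°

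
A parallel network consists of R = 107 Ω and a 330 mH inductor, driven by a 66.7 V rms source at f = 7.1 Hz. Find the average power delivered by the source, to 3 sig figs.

ω = 2πf = 44.61 rad/s
X_L = ωL = 14.7 Ω
Parallel: admittances add. Y = 1/R + 1/(jωL)
Y = (0.00935 − j0.0679) S
|Y| = 0.0686 S → |Z| = 1/|Y| = 14.6 Ω, ∠Z = −∠Y = 82.2°
I = V/|Z| = 4.57 A
P = VI cos φ = 66.7 × 4.57 × cos(82.2°) = 41.6 W

41.6 W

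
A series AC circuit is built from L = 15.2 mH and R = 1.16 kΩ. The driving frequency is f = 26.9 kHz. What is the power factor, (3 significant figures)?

ω = 2πf = 169000 rad/s
X_L = ωL = 2570 Ω
Z = 1160 + j2570 Ω
|Z| = √(1160² + 2570²) = 2820 Ω
∠Z = arctan(2570/1160) = 65.7°
cos φ = cos(65.7°) = 0.412

0.412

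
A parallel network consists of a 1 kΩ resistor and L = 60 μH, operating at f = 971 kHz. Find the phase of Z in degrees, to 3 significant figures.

69.9°

ω = 2πf = 6.101e+06 rad/s
X_L = ωL = 366 Ω
Parallel: admittances add. Y = 1/R + 1/(jωL)
Y = (0.00100 − j0.00273) S
|Y| = 0.00291 S → |Z| = 1/|Y| = 344 Ω, ∠Z = −∠Y = 69.9°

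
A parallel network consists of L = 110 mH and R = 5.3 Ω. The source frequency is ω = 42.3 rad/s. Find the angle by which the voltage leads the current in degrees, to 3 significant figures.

48.7°

X_L = ωL = 4.65 Ω
Parallel: admittances add. Y = 1/R + 1/(jωL)
Y = (0.189 − j0.215) S
|Y| = 0.286 S → |Z| = 1/|Y| = 3.50 Ω, ∠Z = −∠Y = 48.7°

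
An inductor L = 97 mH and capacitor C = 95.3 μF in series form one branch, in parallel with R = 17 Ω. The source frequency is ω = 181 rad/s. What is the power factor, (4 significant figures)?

X_L = ωL = 17.56 Ω
X_C = 1/(ωC) = 57.97 Ω
Branch 1: Z₁ = R = 17.00 Ω
Branch 2 (series LC): Z₂ = j(X_L − X_C) = −j40.42 Ω
Parallel: Z = Z₁Z₂/(Z₁+Z₂), |Z| = 15.67 Ω, ∠Z = -22.81°
cos φ = cos(-22.81°) = 0.9218

0.9218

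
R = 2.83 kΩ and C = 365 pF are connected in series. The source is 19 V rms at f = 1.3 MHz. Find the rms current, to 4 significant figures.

ω = 2πf = 8.168e+06 rad/s
X_C = 1/(ωC) = 335.4 Ω
Z = 2830 − j335.4 Ω
|Z| = √(2830² + 335.4²) = 2850 Ω
I = V/|Z| = 19/2850 = 6.667 mA

6.667 mA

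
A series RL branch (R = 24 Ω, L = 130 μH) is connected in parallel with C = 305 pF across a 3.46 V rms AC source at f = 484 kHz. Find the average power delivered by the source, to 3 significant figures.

1.83 mW

ω = 2πf = 3.041e+06 rad/s
X_L = ωL = 395 Ω
X_C = 1/(ωC) = 1080 Ω
Branch 1 (R+jX_L): Z₁ = 24.0 + j395 Ω, |Z₁| = 396 Ω
Branch 2 (−jX_C): Z₂ = −j1080 Ω
Parallel: Z = Z₁Z₂/(Z₁+Z₂), |Z| = 625 Ω, ∠Z = 84.5°
I = V/|Z| = 5.54 mA
P = VI cos φ = 3.46 × 0.00554 × cos(84.5°) = 1.83 mW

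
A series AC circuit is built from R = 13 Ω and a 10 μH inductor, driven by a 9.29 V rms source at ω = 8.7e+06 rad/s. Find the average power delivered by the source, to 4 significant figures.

X_L = ωL = 87.00 Ω
Z = 13.00 + j87.00 Ω
|Z| = √(13.00² + 87.00²) = 87.97 Ω
∠Z = arctan(87.00/13.00) = 81.50°
I = V/|Z| = 105.6 mA
P = VI cos φ = 9.29 × 0.1056 × cos(81.50°) = 145.0 mW

145.0 mW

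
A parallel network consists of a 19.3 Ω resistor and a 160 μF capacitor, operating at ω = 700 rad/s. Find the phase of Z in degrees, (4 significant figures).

X_C = 1/(ωC) = 8.929 Ω
Parallel: admittances add. Y = 1/R + jωC
Y = (0.05181 + j0.1120) S
|Y| = 0.1234 S → |Z| = 1/|Y| = 8.103 Ω, ∠Z = −∠Y = -65.17°

-65.17°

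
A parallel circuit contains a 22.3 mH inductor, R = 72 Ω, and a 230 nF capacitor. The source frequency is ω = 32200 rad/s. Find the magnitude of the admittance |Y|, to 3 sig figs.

X_L = ωL = 718 Ω
X_C = 1/(ωC) = 135 Ω
Parallel: admittances add. Y = 1/R + 1/(jωL) + jωC
Y = (0.0139 + j0.00601) S
|Y| = 0.0151 S → |Z| = 1/|Y| = 66.1 Ω, ∠Z = −∠Y = -23.4°

15.1 mS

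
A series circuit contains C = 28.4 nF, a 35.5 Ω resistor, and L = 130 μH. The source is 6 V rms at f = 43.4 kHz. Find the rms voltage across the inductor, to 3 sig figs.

ω = 2πf = 272700 rad/s
X_L = ωL = 35.4 Ω
X_C = 1/(ωC) = 129 Ω
Net reactance X = X_L − X_C = -93.7 Ω
Z = 35.5 − j93.7 Ω
|Z| = √(35.5² + 93.7²) = 100 Ω
I = V/|Z| = 59.9 mA
V_L = I·|Z_L| = 0.0599 × 35.4 = 2.12 V

2.12 V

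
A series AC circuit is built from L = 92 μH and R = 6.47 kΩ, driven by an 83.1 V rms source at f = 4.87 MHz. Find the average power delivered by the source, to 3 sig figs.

ω = 2πf = 3.06e+07 rad/s
X_L = ωL = 2820 Ω
Z = 6470 + j2820 Ω
|Z| = √(6470² + 2820²) = 7060 Ω
∠Z = arctan(2820/6470) = 23.5°
I = V/|Z| = 11.8 mA
P = VI cos φ = 83.1 × 0.0118 × cos(23.5°) = 897 mW

897 mW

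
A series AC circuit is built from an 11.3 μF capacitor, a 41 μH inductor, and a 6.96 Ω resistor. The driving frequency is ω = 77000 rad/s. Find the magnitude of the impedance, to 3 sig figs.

7.24 Ω

X_L = ωL = 3.16 Ω
X_C = 1/(ωC) = 1.15 Ω
Net reactance X = X_L − X_C = 2.01 Ω
Z = 6.96 + j2.01 Ω
|Z| = √(6.96² + 2.01²) = 7.24 Ω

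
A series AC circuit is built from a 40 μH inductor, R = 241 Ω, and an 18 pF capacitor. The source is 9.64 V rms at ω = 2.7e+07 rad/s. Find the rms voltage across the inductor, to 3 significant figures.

10.3 V

X_L = ωL = 1080 Ω
X_C = 1/(ωC) = 2060 Ω
Net reactance X = X_L − X_C = -978 Ω
Z = 241 − j978 Ω
|Z| = √(241² + 978²) = 1010 Ω
I = V/|Z| = 9.57 mA
V_L = I·|Z_L| = 0.00957 × 1080 = 10.3 V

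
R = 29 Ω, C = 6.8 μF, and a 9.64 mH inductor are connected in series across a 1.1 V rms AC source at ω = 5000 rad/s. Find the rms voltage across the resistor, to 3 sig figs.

0.923 V

X_L = ωL = 48.2 Ω
X_C = 1/(ωC) = 29.4 Ω
Net reactance X = X_L − X_C = 18.8 Ω
Z = 29.0 + j18.8 Ω
|Z| = √(29.0² + 18.8²) = 34.6 Ω
I = V/|Z| = 31.8 mA
V_R = I·|Z_R| = 0.0318 × 29.0 = 0.923 V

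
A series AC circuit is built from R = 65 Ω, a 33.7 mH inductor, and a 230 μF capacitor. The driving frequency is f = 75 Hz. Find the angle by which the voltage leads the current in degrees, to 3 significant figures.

ω = 2πf = 471.2 rad/s
X_L = ωL = 15.9 Ω
X_C = 1/(ωC) = 9.23 Ω
Net reactance X = X_L − X_C = 6.65 Ω
Z = 65.0 + j6.65 Ω
|Z| = √(65.0² + 6.65²) = 65.3 Ω
∠Z = arctan(6.65/65.0) = 5.85°

5.85°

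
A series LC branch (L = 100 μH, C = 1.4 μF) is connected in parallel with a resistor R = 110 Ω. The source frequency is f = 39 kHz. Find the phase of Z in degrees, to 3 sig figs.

78.9°

ω = 2πf = 245000 rad/s
X_L = ωL = 24.5 Ω
X_C = 1/(ωC) = 2.91 Ω
Branch 1: Z₁ = R = 110 Ω
Branch 2 (series LC): Z₂ = j(X_L − X_C) = j21.6 Ω
Parallel: Z = Z₁Z₂/(Z₁+Z₂), |Z| = 21.2 Ω, ∠Z = 78.9°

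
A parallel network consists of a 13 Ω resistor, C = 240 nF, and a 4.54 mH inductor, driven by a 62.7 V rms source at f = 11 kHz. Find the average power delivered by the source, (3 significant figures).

ω = 2πf = 69120 rad/s
X_L = ωL = 314 Ω
X_C = 1/(ωC) = 60.3 Ω
Parallel: admittances add. Y = 1/R + 1/(jωL) + jωC
Y = (0.0769 + j0.0134) S
|Y| = 0.0781 S → |Z| = 1/|Y| = 12.8 Ω, ∠Z = −∠Y = -9.88°
I = V/|Z| = 4.90 A
P = VI cos φ = 62.7 × 4.90 × cos(-9.88°) = 302 W

302 W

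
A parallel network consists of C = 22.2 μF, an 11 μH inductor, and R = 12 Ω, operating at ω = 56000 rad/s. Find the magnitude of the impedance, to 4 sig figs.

2.569 Ω

X_L = ωL = 0.6160 Ω
X_C = 1/(ωC) = 0.8044 Ω
Parallel: admittances add. Y = 1/R + 1/(jωL) + jωC
Y = (0.08333 − j0.3802) S
|Y| = 0.3892 S → |Z| = 1/|Y| = 2.569 Ω, ∠Z = −∠Y = 77.64°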